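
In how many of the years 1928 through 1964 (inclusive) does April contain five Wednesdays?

April has 30 days; it has five Wednesdays when Wednesday falls among the first (month-length − 28) days — i.e. when April 1 is one of Wednesday/Tuesday.
April 1 by year: 1928:Sun 1929:Mon 1930:Tue✓ 1931:Wed✓ 1932:Fri 1933:Sat 1934:Sun 1935:Mon 1936:Wed✓ 1937:Thu 1938:Fri 1939:Sat 1940:Mon 1941:Tue✓ 1942:Wed✓ …(7 more)… 1950:Sat 1951:Sun 1952:Tue✓ 1953:Wed✓ 1954:Thu 1955:Fri 1956:Sun 1957:Mon 1958:Tue✓ 1959:Wed✓ 1960:Fri 1961:Sat 1962:Sun 1963:Mon 1964:Wed✓
Years with five Wednesdays: 1930, 1931, 1936, 1941, 1942, 1947, 1952, 1953, 1958, 1959, 1964 → 11.

11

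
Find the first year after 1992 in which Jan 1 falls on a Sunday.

Jan 1 advances by 2 weekdays after a leap year and by 1 after a common year.
1992: Jan 1 is Wednesday (leap).
1993: Friday
1994: Saturday
1995: Sunday
1995 begins on a Sunday

1995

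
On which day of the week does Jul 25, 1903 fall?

Saturday

January 1, 1903 is a Thursday.
July 25 is day 206 of the year, i.e. 205 days after Jan 1.
205 mod 7 = 2, so advance 2 weekdays from Thursday: Saturday.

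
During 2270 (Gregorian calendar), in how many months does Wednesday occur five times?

4

A month of length L has five Wednesdays iff its first Wednesday is on day ≤ L−28 (so day 1–3 in a 31-day month, 1–2 in a 30-day month, day 1 in a leap February).
Checking each month of 2270: Jan starts Sat (31d); Feb starts Tue (28d); Mar starts Tue (31d) ✓; Apr starts Fri (30d); May starts Sun (31d); Jun starts Wed (30d) ✓; Jul starts Fri (31d); Aug starts Mon (31d) ✓; Sep starts Thu (30d); Oct starts Sat (31d); Nov starts Tue (30d) ✓; Dec starts Thu (31d).
Five-Wednesday months: March, June, August, November → 4.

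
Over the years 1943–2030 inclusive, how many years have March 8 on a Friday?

Track March 8's weekday year by year (advancing +1, or +2 across a Feb 29):
  1943: Mon  1944: Wed (+2)  1945: Thu (+1)  1946: Fri (+1) ✓  1947: Sat (+1)
  1948: Mon (+2)  1949: Tue (+1)  1950: Wed (+1)  1951: Thu (+1)  1952: Sat (+2)
  1953: Sun (+1)  1954: Mon (+1)  1955: Tue (+1)  1956: Thu (+2)  … (60 more years) …
  2017: Wed (+1)  2018: Thu (+1)  2019: Fri (+1) ✓  2020: Sun (+2)  2021: Mon (+1)
  2022: Tue (+1)  2023: Wed (+1)  2024: Fri (+2) ✓  2025: Sat (+1)  2026: Sun (+1)
  2027: Mon (+1)  2028: Wed (+2)  2029: Thu (+1)  2030: Fri (+1) ✓
Friday years: 1946, 1957, 1963, 1968, 1974, 1985, 1991, 1996, 2002, 2013, 2019, 2024, 2030 — 13 in total.

13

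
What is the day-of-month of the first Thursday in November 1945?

1

November 1, 1945 is a Thursday, so the first Thursday is the 1st.
The first Thursday is 1 + 0 = 1.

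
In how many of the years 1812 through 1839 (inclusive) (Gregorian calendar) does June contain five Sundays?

June has 30 days; it has five Sundays when Sunday falls among the first (month-length − 28) days — i.e. when June 1 is one of Sunday/Saturday.
June 1 by year: 1812:Mon 1813:Tue 1814:Wed 1815:Thu 1816:Sat✓ 1817:Sun✓ 1818:Mon 1819:Tue 1820:Thu 1821:Fri 1822:Sat✓ 1823:Sun✓ 1824:Tue 1825:Wed 1826:Thu 1827:Fri 1828:Sun✓ 1829:Mon 1830:Tue 1831:Wed 1832:Fri 1833:Sat✓ 1834:Sun✓ 1835:Mon 1836:Wed 1837:Thu 1838:Fri 1839:Sat✓
Years with five Sundays: 1816, 1817, 1822, 1823, 1828, 1833, 1834, 1839 → 8.

8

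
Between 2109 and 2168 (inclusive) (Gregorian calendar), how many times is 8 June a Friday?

8

Track 8 June's weekday year by year (advancing +1, or +2 across a Feb 29):
  2109: Sat  2110: Sun (+1)  2111: Mon (+1)  2112: Wed (+2)  2113: Thu (+1)
  2114: Fri (+1) ✓  2115: Sat (+1)  2116: Mon (+2)  2117: Tue (+1)  2118: Wed (+1)
  2119: Thu (+1)  2120: Sat (+2)  2121: Sun (+1)  2122: Mon (+1)  … (32 more years) …
  2155: Sun (+1)  2156: Tue (+2)  2157: Wed (+1)  2158: Thu (+1)  2159: Fri (+1) ✓
  2160: Sun (+2)  2161: Mon (+1)  2162: Tue (+1)  2163: Wed (+1)  2164: Fri (+2) ✓
  2165: Sat (+1)  2166: Sun (+1)  2167: Mon (+1)  2168: Wed (+2)
Friday years: 2114, 2125, 2131, 2136, 2142, 2153, 2159, 2164 — 8 in total.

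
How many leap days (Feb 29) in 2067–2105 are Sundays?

1

Leap years in 2067–2105: 9 of them.
Feb 29 weekday advances by 5 (mod 7) from one leap year to the next four years later (or differs when a century non-leap intervenes).
Leap-day weekdays: 2068:Wed 2072:Mon 2076:Sat 2080:Thu 2084:Tue 2088:Sun✓ 2092:Fri 2096:Wed 2104:Fri
Sunday: 2088 → 1.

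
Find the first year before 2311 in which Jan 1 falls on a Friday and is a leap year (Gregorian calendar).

Jan 1 advances by 2 weekdays after a leap year and by 1 after a common year.
2311: Jan 1 is Sunday.
2310: Saturday
2309: Friday
2308: Wednesday (leap)
2307: Tuesday
2306: Monday
2305: Sunday
2304: Friday (leap)
2304 begins on a Friday and is a leap year.

2304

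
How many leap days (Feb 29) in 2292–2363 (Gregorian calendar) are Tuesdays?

Leap years in 2292–2363: 17 of them.
Feb 29 weekday advances by 5 (mod 7) from one leap year to the next four years later (or differs when a century non-leap intervenes).
Leap-day weekdays: 2292:Mon 2296:Sat 2304:Mon 2308:Sat 2312:Thu 2316:Tue✓ 2320:Sun 2324:Fri 2328:Wed 2332:Mon 2336:Sat 2340:Thu 2344:Tue✓ 2348:Sun 2352:Fri 2356:Wed 2360:Mon
Tuesday: 2316, 2344 → 2.

2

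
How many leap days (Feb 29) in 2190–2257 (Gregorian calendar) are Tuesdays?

2

Leap years in 2190–2257: 16 of them.
Feb 29 weekday advances by 5 (mod 7) from one leap year to the next four years later (or differs when a century non-leap intervenes).
Leap-day weekdays: 2192:Wed 2196:Mon 2204:Wed 2208:Mon 2212:Sat 2216:Thu 2220:Tue✓ 2224:Sun 2228:Fri 2232:Wed 2236:Mon 2240:Sat 2244:Thu 2248:Tue✓ 2252:Sun 2256:Fri
Tuesday: 2220, 2248 → 2.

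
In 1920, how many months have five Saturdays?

A month of length L has five Saturdays iff its first Saturday is on day ≤ L−28 (so day 1–3 in a 31-day month, 1–2 in a 30-day month, day 1 in a leap February).
Checking each month of 1920: Jan starts Thu (31d) ✓; Feb starts Sun (29d); Mar starts Mon (31d); Apr starts Thu (30d); May starts Sat (31d) ✓; Jun starts Tue (30d); Jul starts Thu (31d) ✓; Aug starts Sun (31d); Sep starts Wed (30d); Oct starts Fri (31d) ✓; Nov starts Mon (30d); Dec starts Wed (31d).
Five-Saturday months: January, May, July, October → 4.

4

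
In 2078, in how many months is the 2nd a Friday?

2

Check the 2nd of each month of 2078: Jan 2: Sun, Feb 2: Wed, Mar 2: Wed, Apr 2: Sat, May 2: Mon, Jun 2: Thu, Jul 2: Sat, Aug 2: Tue, Sep 2: Fri, Oct 2: Sun, Nov 2: Wed, Dec 2: Fri.
Friday occurs in September, December — 2 months.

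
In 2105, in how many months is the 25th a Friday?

2

Check the 25th of each month of 2105: Jan 25: Sun, Feb 25: Wed, Mar 25: Wed, Apr 25: Sat, May 25: Mon, Jun 25: Thu, Jul 25: Sat, Aug 25: Tue, Sep 25: Fri, Oct 25: Sun, Nov 25: Wed, Dec 25: Fri.
Friday occurs in September, December — 2 months.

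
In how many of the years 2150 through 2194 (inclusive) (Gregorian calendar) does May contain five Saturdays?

20

May has 31 days; it has five Saturdays when Saturday falls among the first (month-length − 28) days — i.e. when May 1 is one of Saturday/Friday/Thursday.
May 1 by year: 2150:Fri✓ 2151:Sat✓ 2152:Mon 2153:Tue 2154:Wed 2155:Thu✓ 2156:Sat✓ 2157:Sun 2158:Mon 2159:Tue 2160:Thu✓ 2161:Fri✓ 2162:Sat✓ 2163:Sun 2164:Tue …(15 more)… 2180:Mon 2181:Tue 2182:Wed 2183:Thu✓ 2184:Sat✓ 2185:Sun 2186:Mon 2187:Tue 2188:Thu✓ 2189:Fri✓ 2190:Sat✓ 2191:Sun 2192:Tue 2193:Wed 2194:Thu✓
Years with five Saturdays: 2150, 2151, 2155, 2156, 2160, 2161, 2162, 2166, 2167, 2172, 2173, 2177, 2178, 2179, 2183, 2184, 2188, 2189, 2190, 2194 → 20.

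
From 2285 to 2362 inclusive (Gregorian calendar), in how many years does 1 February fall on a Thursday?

Track 1 February's weekday year by year (advancing +1, or +2 across a Feb 29):
  2285: Sun  2286: Mon (+1)  2287: Tue (+1)  2288: Wed (+1)  2289: Fri (+2)
  2290: Sat (+1)  2291: Sun (+1)  2292: Mon (+1)  2293: Wed (+2)  2294: Thu (+1) ✓
  2295: Fri (+1)  2296: Sat (+1)  2297: Mon (+2)  2298: Tue (+1)  … (50 more years) …
  2349: Tue (+2)  2350: Wed (+1)  2351: Thu (+1) ✓  2352: Fri (+1)  2353: Sun (+2)
  2354: Mon (+1)  2355: Tue (+1)  2356: Wed (+1)  2357: Fri (+2)  2358: Sat (+1)
  2359: Sun (+1)  2360: Mon (+1)  2361: Wed (+2)  2362: Thu (+1) ✓
Thursday years: 2294, 2300, 2306, 2312, 2317, 2323, 2334, 2340, 2345, 2351, 2362 — 11 in total.

11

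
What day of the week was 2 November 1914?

Monday

January 1, 1914 is a Thursday.
November 2 is day 306 of the year, i.e. 305 days after Jan 1.
305 mod 7 = 4, so advance 4 weekdays from Thursday: Monday.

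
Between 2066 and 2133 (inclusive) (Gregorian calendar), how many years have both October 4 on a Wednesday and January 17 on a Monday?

Check each year's weekday for October 4 and January 17:
  2066: Mon/Sun  2067: Tue/Mon  2068: Thu/Tue  2069: Fri/Thu  2070: Sat/Fri  2071: Sun/Sat  2072: Tue/Sun  2073: Wed/Tue  2074: Thu/Wed  2075: Fri/Thu  2076: Sun/Fri  2077: Mon/Sun  2078: Tue/Mon  2079: Wed/Tue  …(40 more)…  2120: Fri/Wed  2121: Sat/Fri  2122: Sun/Sat  2123: Mon/Sun  2124: Wed/Mon ✓  2125: Thu/Wed  2126: Fri/Thu  2127: Sat/Fri  2128: Mon/Sat  2129: Tue/Mon  2130: Wed/Tue  2131: Thu/Wed  2132: Sat/Thu  2133: Sun/Sat
Both conditions hold in: 2084, 2124 — 2.

2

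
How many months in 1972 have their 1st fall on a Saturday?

3

Check the 1st of each month of 1972: Jan 1: Sat, Feb 1: Tue, Mar 1: Wed, Apr 1: Sat, May 1: Mon, Jun 1: Thu, Jul 1: Sat, Aug 1: Tue, Sep 1: Fri, Oct 1: Sun, Nov 1: Wed, Dec 1: Fri.
Saturday occurs in January, April, July — 3 months.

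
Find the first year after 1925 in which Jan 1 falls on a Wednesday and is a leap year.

1936

Jan 1 advances by 2 weekdays after a leap year and by 1 after a common year.
1925: Jan 1 is Thursday.
1926: Friday
1927: Saturday
1928: Sunday (leap)
1929: Tuesday
1930: Wednesday
1931: Thursday
1932: Friday (leap)
1933: Sunday
1934: Monday
1935: Tuesday
1936: Wednesday (leap)
1936 begins on a Wednesday and is a leap year.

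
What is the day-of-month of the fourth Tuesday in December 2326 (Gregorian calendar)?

28

December 1, 2326 is a Wednesday, so the first Tuesday is the 7th.
The fourth Tuesday is 7 + 21 = 28.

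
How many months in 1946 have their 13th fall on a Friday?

Check the 13th of each month of 1946: Jan 13: Sun, Feb 13: Wed, Mar 13: Wed, Apr 13: Sat, May 13: Mon, Jun 13: Thu, Jul 13: Sat, Aug 13: Tue, Sep 13: Fri, Oct 13: Sun, Nov 13: Wed, Dec 13: Fri.
Friday occurs in September, December — 2 months.

2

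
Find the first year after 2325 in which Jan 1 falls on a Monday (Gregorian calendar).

2334

Jan 1 advances by 2 weekdays after a leap year and by 1 after a common year.
2325: Jan 1 is Thursday.
2326: Friday
2327: Saturday
2328: Sunday (leap)
2329: Tuesday
2330: Wednesday
2331: Thursday
2332: Friday (leap)
2333: Sunday
2334: Monday
2334 begins on a Monday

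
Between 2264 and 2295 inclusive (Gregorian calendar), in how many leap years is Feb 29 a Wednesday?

1

Leap years in 2264–2295: 8 of them.
Feb 29 weekday advances by 5 (mod 7) from one leap year to the next four years later (or differs when a century non-leap intervenes).
Leap-day weekdays: 2264:Mon 2268:Sat 2272:Thu 2276:Tue 2280:Sun 2284:Fri 2288:Wed✓ 2292:Mon
Wednesday: 2288 → 1.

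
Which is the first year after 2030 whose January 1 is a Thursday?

2032

Jan 1 advances by 2 weekdays after a leap year and by 1 after a common year.
2030: Jan 1 is Tuesday.
2031: Wednesday
2032: Thursday (leap)
2032 begins on a Thursday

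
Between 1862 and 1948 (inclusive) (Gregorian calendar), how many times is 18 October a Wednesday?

Track 18 October's weekday year by year (advancing +1, or +2 across a Feb 29):
  1862: Sat  1863: Sun (+1)  1864: Tue (+2)  1865: Wed (+1) ✓  1866: Thu (+1)
  1867: Fri (+1)  1868: Sun (+2)  1869: Mon (+1)  1870: Tue (+1)  1871: Wed (+1) ✓
  1872: Fri (+2)  1873: Sat (+1)  1874: Sun (+1)  1875: Mon (+1)  … (59 more years) …
  1935: Fri (+1)  1936: Sun (+2)  1937: Mon (+1)  1938: Tue (+1)  1939: Wed (+1) ✓
  1940: Fri (+2)  1941: Sat (+1)  1942: Sun (+1)  1943: Mon (+1)  1944: Wed (+2) ✓
  1945: Thu (+1)  1946: Fri (+1)  1947: Sat (+1)  1948: Mon (+2)
Wednesday years: 1865, 1871, 1876, 1882, 1893, 1899, 1905, 1911, 1916, 1922, 1933, 1939, 1944 — 13 in total.

13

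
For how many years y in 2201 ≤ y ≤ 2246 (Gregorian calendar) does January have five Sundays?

20

January has 31 days; it has five Sundays when Sunday falls among the first (month-length − 28) days — i.e. when January 1 is one of Sunday/Saturday/Friday.
January 1 by year: 2201:Thu 2202:Fri✓ 2203:Sat✓ 2204:Sun✓ 2205:Tue 2206:Wed 2207:Thu 2208:Fri✓ 2209:Sun✓ 2210:Mon 2211:Tue 2212:Wed 2213:Fri✓ 2214:Sat✓ 2215:Sun✓ …(16 more)… 2232:Sun✓ 2233:Tue 2234:Wed 2235:Thu 2236:Fri✓ 2237:Sun✓ 2238:Mon 2239:Tue 2240:Wed 2241:Fri✓ 2242:Sat✓ 2243:Sun✓ 2244:Mon 2245:Wed 2246:Thu
Years with five Sundays: 2202, 2203, 2204, 2208, 2209, 2213, 2214, 2215, 2219, 2220, 2225, 2226, 2230, 2231, 2232, 2236, 2237, 2241, 2242, 2243 → 20.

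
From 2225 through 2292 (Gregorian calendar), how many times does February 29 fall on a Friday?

3

Leap years in 2225–2292: 17 of them.
Feb 29 weekday advances by 5 (mod 7) from one leap year to the next four years later (or differs when a century non-leap intervenes).
Leap-day weekdays: 2228:Fri✓ 2232:Wed 2236:Mon 2240:Sat 2244:Thu 2248:Tue 2252:Sun 2256:Fri✓ 2260:Wed 2264:Mon 2268:Sat 2272:Thu 2276:Tue 2280:Sun 2284:Fri✓ 2288:Wed 2292:Mon
Friday: 2228, 2256, 2284 → 3.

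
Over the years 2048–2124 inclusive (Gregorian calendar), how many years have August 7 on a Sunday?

11

Track August 7's weekday year by year (advancing +1, or +2 across a Feb 29):
  2048: Fri  2049: Sat (+1)  2050: Sun (+1) ✓  2051: Mon (+1)  2052: Wed (+2)
  2053: Thu (+1)  2054: Fri (+1)  2055: Sat (+1)  2056: Mon (+2)  2057: Tue (+1)
  2058: Wed (+1)  2059: Thu (+1)  2060: Sat (+2)  2061: Sun (+1) ✓  … (49 more years) …
  2111: Fri (+1)  2112: Sun (+2) ✓  2113: Mon (+1)  2114: Tue (+1)  2115: Wed (+1)
  2116: Fri (+2)  2117: Sat (+1)  2118: Sun (+1) ✓  2119: Mon (+1)  2120: Wed (+2)
  2121: Thu (+1)  2122: Fri (+1)  2123: Sat (+1)  2124: Mon (+2)
Sunday years: 2050, 2061, 2067, 2072, 2078, 2089, 2095, 2101, 2107, 2112, 2118 — 11 in total.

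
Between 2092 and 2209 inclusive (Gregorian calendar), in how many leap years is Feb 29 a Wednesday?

Leap years in 2092–2209: 28 of them.
Feb 29 weekday advances by 5 (mod 7) from one leap year to the next four years later (or differs when a century non-leap intervenes).
Leap-day weekdays: 2092:Fri 2096:Wed✓ 2104:Fri 2108:Wed✓ 2112:Mon 2116:Sat 2120:Thu 2124:Tue 2128:Sun 2132:Fri 2136:Wed✓ 2140:Mon 2144:Sat 2148:Thu 2152:Tue 2156:Sun 2160:Fri 2164:Wed✓ 2168:Mon 2172:Sat 2176:Thu 2180:Tue 2184:Sun 2188:Fri 2192:Wed✓ 2196:Mon 2204:Wed✓ 2208:Mon
Wednesday: 2096, 2108, 2136, 2164, 2192, 2204 → 6.

6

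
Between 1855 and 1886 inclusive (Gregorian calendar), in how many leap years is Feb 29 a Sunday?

1

Leap years in 1855–1886: 8 of them.
Feb 29 weekday advances by 5 (mod 7) from one leap year to the next four years later (or differs when a century non-leap intervenes).
Leap-day weekdays: 1856:Fri 1860:Wed 1864:Mon 1868:Sat 1872:Thu 1876:Tue 1880:Sun✓ 1884:Fri
Sunday: 1880 → 1.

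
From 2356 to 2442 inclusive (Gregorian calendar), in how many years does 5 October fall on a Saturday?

Track 5 October's weekday year by year (advancing +1, or +2 across a Feb 29):
  2356: Fri  2357: Sat (+1) ✓  2358: Sun (+1)  2359: Mon (+1)  2360: Wed (+2)
  2361: Thu (+1)  2362: Fri (+1)  2363: Sat (+1) ✓  2364: Mon (+2)  2365: Tue (+1)
  2366: Wed (+1)  2367: Thu (+1)  2368: Sat (+2) ✓  2369: Sun (+1)  … (59 more years) …
  2429: Fri (+1)  2430: Sat (+1) ✓  2431: Sun (+1)  2432: Tue (+2)  2433: Wed (+1)
  2434: Thu (+1)  2435: Fri (+1)  2436: Sun (+2)  2437: Mon (+1)  2438: Tue (+1)
  2439: Wed (+1)  2440: Fri (+2)  2441: Sat (+1) ✓  2442: Sun (+1)
Saturday years: 2357, 2363, 2368, 2374, 2385, 2391, 2396, 2402, 2413, 2419, 2424, 2430, 2441 — 13 in total.

13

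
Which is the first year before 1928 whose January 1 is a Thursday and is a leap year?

1920

Jan 1 advances by 2 weekdays after a leap year and by 1 after a common year.
1928: Jan 1 is Sunday (leap).
1927: Saturday
1926: Friday
1925: Thursday
1924: Tuesday (leap)
1923: Monday
1922: Sunday
1921: Saturday
1920: Thursday (leap)
1920 begins on a Thursday and is a leap year.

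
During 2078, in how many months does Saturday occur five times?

5

A month of length L has five Saturdays iff its first Saturday is on day ≤ L−28 (so day 1–3 in a 31-day month, 1–2 in a 30-day month, day 1 in a leap February).
Checking each month of 2078: Jan starts Sat (31d) ✓; Feb starts Tue (28d); Mar starts Tue (31d); Apr starts Fri (30d) ✓; May starts Sun (31d); Jun starts Wed (30d); Jul starts Fri (31d) ✓; Aug starts Mon (31d); Sep starts Thu (30d); Oct starts Sat (31d) ✓; Nov starts Tue (30d); Dec starts Thu (31d) ✓.
Five-Saturday months: January, April, July, October, December → 5.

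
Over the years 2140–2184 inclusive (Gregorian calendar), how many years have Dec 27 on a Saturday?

6

Track Dec 27's weekday year by year (advancing +1, or +2 across a Feb 29):
  2140: Tue  2141: Wed (+1)  2142: Thu (+1)  2143: Fri (+1)  2144: Sun (+2)
  2145: Mon (+1)  2146: Tue (+1)  2147: Wed (+1)  2148: Fri (+2)  2149: Sat (+1) ✓
  2150: Sun (+1)  2151: Mon (+1)  2152: Wed (+2)  2153: Thu (+1)  … (17 more years) …
  2171: Fri (+1)  2172: Sun (+2)  2173: Mon (+1)  2174: Tue (+1)  2175: Wed (+1)
  2176: Fri (+2)  2177: Sat (+1) ✓  2178: Sun (+1)  2179: Mon (+1)  2180: Wed (+2)
  2181: Thu (+1)  2182: Fri (+1)  2183: Sat (+1) ✓  2184: Mon (+2)
Saturday years: 2149, 2155, 2160, 2166, 2177, 2183 — 6 in total.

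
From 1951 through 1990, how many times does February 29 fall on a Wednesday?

2

Leap years in 1951–1990: 10 of them.
Feb 29 weekday advances by 5 (mod 7) from one leap year to the next four years later (or differs when a century non-leap intervenes).
Leap-day weekdays: 1952:Fri 1956:Wed✓ 1960:Mon 1964:Sat 1968:Thu 1972:Tue 1976:Sun 1980:Fri 1984:Wed✓ 1988:Mon
Wednesday: 1956, 1984 → 2.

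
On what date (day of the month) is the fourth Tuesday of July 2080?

July 1, 2080 is a Monday, so the first Tuesday is the 2nd.
The fourth Tuesday is 2 + 21 = 23.

23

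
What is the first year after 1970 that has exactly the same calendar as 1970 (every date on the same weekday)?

Two years share a calendar iff Jan 1 falls on the same weekday and both are leap or both are common. 1970: Jan 1 is Thursday, common year.
1971: Jan 1 Friday, common
1972: Jan 1 Saturday, leap
1973: Jan 1 Monday, common
1974: Jan 1 Tuesday, common
1975: Jan 1 Wednesday, common
1976: Jan 1 Thursday, leap
1977: Jan 1 Saturday, common
1978: Jan 1 Sunday, common
1979: Jan 1 Monday, common
1980: Jan 1 Tuesday, leap
1981: Jan 1 Thursday, common
1981 matches on both conditions.

1981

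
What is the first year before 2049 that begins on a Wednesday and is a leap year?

Jan 1 advances by 2 weekdays after a leap year and by 1 after a common year.
2049: Jan 1 is Friday.
2048: Wednesday (leap)
2048 begins on a Wednesday and is a leap year.

2048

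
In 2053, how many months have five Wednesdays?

5

A month of length L has five Wednesdays iff its first Wednesday is on day ≤ L−28 (so day 1–3 in a 31-day month, 1–2 in a 30-day month, day 1 in a leap February).
Checking each month of 2053: Jan starts Wed (31d) ✓; Feb starts Sat (28d); Mar starts Sat (31d); Apr starts Tue (30d) ✓; May starts Thu (31d); Jun starts Sun (30d); Jul starts Tue (31d) ✓; Aug starts Fri (31d); Sep starts Mon (30d); Oct starts Wed (31d) ✓; Nov starts Sat (30d); Dec starts Mon (31d) ✓.
Five-Wednesday months: January, April, July, October, December → 5.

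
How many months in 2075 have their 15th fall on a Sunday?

Check the 15th of each month of 2075: Jan 15: Tue, Feb 15: Fri, Mar 15: Fri, Apr 15: Mon, May 15: Wed, Jun 15: Sat, Jul 15: Mon, Aug 15: Thu, Sep 15: Sun, Oct 15: Tue, Nov 15: Fri, Dec 15: Sun.
Sunday occurs in September, December — 2 months.

2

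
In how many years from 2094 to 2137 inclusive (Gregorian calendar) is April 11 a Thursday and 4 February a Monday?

5

Check each year's weekday for April 11 and 4 February:
  2094: Sun/Thu  2095: Mon/Fri  2096: Wed/Sat  2097: Thu/Mon ✓  2098: Fri/Tue  2099: Sat/Wed  2100: Sun/Thu  2101: Mon/Fri  2102: Tue/Sat  2103: Wed/Sun  2104: Fri/Mon  2105: Sat/Wed  2106: Sun/Thu  2107: Mon/Fri  …(16 more)…  2124: Tue/Fri  2125: Wed/Sun  2126: Thu/Mon ✓  2127: Fri/Tue  2128: Sun/Wed  2129: Mon/Fri  2130: Tue/Sat  2131: Wed/Sun  2132: Fri/Mon  2133: Sat/Wed  2134: Sun/Thu  2135: Mon/Fri  2136: Wed/Sat  2137: Thu/Mon ✓
Both conditions hold in: 2097, 2109, 2115, 2126, 2137 — 5.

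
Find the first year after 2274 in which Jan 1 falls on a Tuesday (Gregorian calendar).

2278

Jan 1 advances by 2 weekdays after a leap year and by 1 after a common year.
2274: Jan 1 is Thursday.
2275: Friday
2276: Saturday (leap)
2277: Monday
2278: Tuesday
2278 begins on a Tuesday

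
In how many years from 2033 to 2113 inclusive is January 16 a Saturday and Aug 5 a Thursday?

Check each year's weekday for January 16 and Aug 5:
  2033: Sun/Fri  2034: Mon/Sat  2035: Tue/Sun  2036: Wed/Tue  2037: Fri/Wed  2038: Sat/Thu ✓  2039: Sun/Fri  2040: Mon/Sun  2041: Wed/Mon  2042: Thu/Tue  2043: Fri/Wed  2044: Sat/Fri  2045: Mon/Sat  2046: Tue/Sun  …(53 more)…  2100: Sat/Thu ✓  2101: Sun/Fri  2102: Mon/Sat  2103: Tue/Sun  2104: Wed/Tue  2105: Fri/Wed  2106: Sat/Thu ✓  2107: Sun/Fri  2108: Mon/Sun  2109: Wed/Mon  2110: Thu/Tue  2111: Fri/Wed  2112: Sat/Fri  2113: Mon/Sat
Both conditions hold in: 2038, 2049, 2055, 2066, 2077, 2083, 2094, 2100, 2106 — 9.

9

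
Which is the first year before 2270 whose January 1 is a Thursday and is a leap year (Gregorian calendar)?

2252

Jan 1 advances by 2 weekdays after a leap year and by 1 after a common year.
2270: Jan 1 is Saturday.
2269: Friday
2268: Wednesday (leap)
2267: Tuesday
2266: Monday
2265: Sunday
2264: Friday (leap)
2263: Thursday
2262: Wednesday
2261: Tuesday
2260: Sunday (leap)
2259: Saturday
2258: Friday
2257: Thursday
2256: Tuesday (leap)
2255: Monday
2254: Sunday
2253: Saturday
2252: Thursday (leap)
2252 begins on a Thursday and is a leap year.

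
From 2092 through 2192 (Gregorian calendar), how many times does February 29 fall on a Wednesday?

5

Leap years in 2092–2192: 25 of them.
Feb 29 weekday advances by 5 (mod 7) from one leap year to the next four years later (or differs when a century non-leap intervenes).
Leap-day weekdays: 2092:Fri 2096:Wed✓ 2104:Fri 2108:Wed✓ 2112:Mon 2116:Sat 2120:Thu 2124:Tue 2128:Sun 2132:Fri 2136:Wed✓ 2140:Mon 2144:Sat 2148:Thu 2152:Tue 2156:Sun 2160:Fri 2164:Wed✓ 2168:Mon 2172:Sat 2176:Thu 2180:Tue 2184:Sun 2188:Fri 2192:Wed✓
Wednesday: 2096, 2108, 2136, 2164, 2192 → 5.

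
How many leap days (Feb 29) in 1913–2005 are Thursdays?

3

Leap years in 1913–2005: 23 of them.
Feb 29 weekday advances by 5 (mod 7) from one leap year to the next four years later (or differs when a century non-leap intervenes).
Leap-day weekdays: 1916:Tue 1920:Sun 1924:Fri 1928:Wed 1932:Mon 1936:Sat 1940:Thu✓ 1944:Tue 1948:Sun 1952:Fri 1956:Wed 1960:Mon 1964:Sat 1968:Thu✓ 1972:Tue 1976:Sun 1980:Fri 1984:Wed 1988:Mon 1992:Sat 1996:Thu✓ 2000:Tue 2004:Sun
Thursday: 1940, 1968, 1996 → 3.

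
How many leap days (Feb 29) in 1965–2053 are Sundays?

3

Leap years in 1965–2053: 22 of them.
Feb 29 weekday advances by 5 (mod 7) from one leap year to the next four years later (or differs when a century non-leap intervenes).
Leap-day weekdays: 1968:Thu 1972:Tue 1976:Sun✓ 1980:Fri 1984:Wed 1988:Mon 1992:Sat 1996:Thu 2000:Tue 2004:Sun✓ 2008:Fri 2012:Wed 2016:Mon 2020:Sat 2024:Thu 2028:Tue 2032:Sun✓ 2036:Fri 2040:Wed 2044:Mon 2048:Sat 2052:Thu
Sunday: 1976, 2004, 2032 → 3.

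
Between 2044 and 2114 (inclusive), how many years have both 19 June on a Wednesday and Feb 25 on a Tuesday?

0

Check each year's weekday for 19 June and Feb 25:
  2044: Sun/Thu  2045: Mon/Sat  2046: Tue/Sun  2047: Wed/Mon  2048: Fri/Tue  2049: Sat/Thu  2050: Sun/Fri  2051: Mon/Sat  2052: Wed/Sun  2053: Thu/Tue  2054: Fri/Wed  2055: Sat/Thu  2056: Mon/Fri  2057: Tue/Sun  …(43 more)…  2101: Sun/Fri  2102: Mon/Sat  2103: Tue/Sun  2104: Thu/Mon  2105: Fri/Wed  2106: Sat/Thu  2107: Sun/Fri  2108: Tue/Sat  2109: Wed/Mon  2110: Thu/Tue  2111: Fri/Wed  2112: Sun/Thu  2113: Mon/Sat  2114: Tue/Sun
Both conditions hold in: no year — 0.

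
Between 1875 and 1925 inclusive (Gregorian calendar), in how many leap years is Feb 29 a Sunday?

2

Leap years in 1875–1925: 12 of them.
Feb 29 weekday advances by 5 (mod 7) from one leap year to the next four years later (or differs when a century non-leap intervenes).
Leap-day weekdays: 1876:Tue 1880:Sun✓ 1884:Fri 1888:Wed 1892:Mon 1896:Sat 1904:Mon 1908:Sat 1912:Thu 1916:Tue 1920:Sun✓ 1924:Fri
Sunday: 1880, 1920 → 2.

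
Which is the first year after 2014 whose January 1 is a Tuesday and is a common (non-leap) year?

2019

Jan 1 advances by 2 weekdays after a leap year and by 1 after a common year.
2014: Jan 1 is Wednesday.
2015: Thursday
2016: Friday (leap)
2017: Sunday
2018: Monday
2019: Tuesday
2019 begins on a Tuesday and is a common year.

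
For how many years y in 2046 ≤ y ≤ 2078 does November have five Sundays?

9

November has 30 days; it has five Sundays when Sunday falls among the first (month-length − 28) days — i.e. when November 1 is one of Sunday/Saturday.
November 1 by year: 2046:Thu 2047:Fri 2048:Sun✓ 2049:Mon 2050:Tue 2051:Wed 2052:Fri 2053:Sat✓ 2054:Sun✓ 2055:Mon 2056:Wed 2057:Thu 2058:Fri 2059:Sat✓ 2060:Mon …(3 more)… 2064:Sat✓ 2065:Sun✓ 2066:Mon 2067:Tue 2068:Thu 2069:Fri 2070:Sat✓ 2071:Sun✓ 2072:Tue 2073:Wed 2074:Thu 2075:Fri 2076:Sun✓ 2077:Mon 2078:Tue
Years with five Sundays: 2048, 2053, 2054, 2059, 2064, 2065, 2070, 2071, 2076 → 9.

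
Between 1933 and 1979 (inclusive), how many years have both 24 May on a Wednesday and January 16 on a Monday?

Check each year's weekday for 24 May and January 16:
  1933: Wed/Mon ✓  1934: Thu/Tue  1935: Fri/Wed  1936: Sun/Thu  1937: Mon/Sat  1938: Tue/Sun  1939: Wed/Mon ✓  1940: Fri/Tue  1941: Sat/Thu  1942: Sun/Fri  1943: Mon/Sat  1944: Wed/Sun  1945: Thu/Tue  1946: Fri/Wed  …(19 more)…  1966: Tue/Sun  1967: Wed/Mon ✓  1968: Fri/Tue  1969: Sat/Thu  1970: Sun/Fri  1971: Mon/Sat  1972: Wed/Sun  1973: Thu/Tue  1974: Fri/Wed  1975: Sat/Thu  1976: Mon/Fri  1977: Tue/Sun  1978: Wed/Mon ✓  1979: Thu/Tue
Both conditions hold in: 1933, 1939, 1950, 1961, 1967, 1978 — 6.

6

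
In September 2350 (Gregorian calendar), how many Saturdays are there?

5

September 2350 has 30 days and begins on Friday.
The first Saturday is September 2.
Saturdays fall on 2, 9, 16, 23, 30 — that's 5.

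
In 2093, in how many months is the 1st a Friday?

Check the 1st of each month of 2093: Jan 1: Thu, Feb 1: Sun, Mar 1: Sun, Apr 1: Wed, May 1: Fri, Jun 1: Mon, Jul 1: Wed, Aug 1: Sat, Sep 1: Tue, Oct 1: Thu, Nov 1: Sun, Dec 1: Tue.
Friday occurs in May — 1 month.

1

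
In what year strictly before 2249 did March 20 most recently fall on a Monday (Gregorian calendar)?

From one year to the next, a fixed date's weekday advances by 1, or by 2 when a Feb 29 lies between the two dates.
2249: March 20 is Tuesday.
2248: Monday (−1)
March 20 falls on a Monday in 2248.

2248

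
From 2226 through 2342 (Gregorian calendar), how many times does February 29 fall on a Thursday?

4

Leap years in 2226–2342: 28 of them.
Feb 29 weekday advances by 5 (mod 7) from one leap year to the next four years later (or differs when a century non-leap intervenes).
Leap-day weekdays: 2228:Fri 2232:Wed 2236:Mon 2240:Sat 2244:Thu✓ 2248:Tue 2252:Sun 2256:Fri 2260:Wed 2264:Mon 2268:Sat 2272:Thu✓ 2276:Tue 2280:Sun 2284:Fri 2288:Wed 2292:Mon 2296:Sat 2304:Mon 2308:Sat 2312:Thu✓ 2316:Tue 2320:Sun 2324:Fri 2328:Wed 2332:Mon 2336:Sat 2340:Thu✓
Thursday: 2244, 2272, 2312, 2340 → 4.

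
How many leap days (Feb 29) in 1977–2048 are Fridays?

Leap years in 1977–2048: 18 of them.
Feb 29 weekday advances by 5 (mod 7) from one leap year to the next four years later (or differs when a century non-leap intervenes).
Leap-day weekdays: 1980:Fri✓ 1984:Wed 1988:Mon 1992:Sat 1996:Thu 2000:Tue 2004:Sun 2008:Fri✓ 2012:Wed 2016:Mon 2020:Sat 2024:Thu 2028:Tue 2032:Sun 2036:Fri✓ 2040:Wed 2044:Mon 2048:Sat
Friday: 1980, 2008, 2036 → 3.

3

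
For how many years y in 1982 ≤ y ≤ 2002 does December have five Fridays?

9

December has 31 days; it has five Fridays when Friday falls among the first (month-length − 28) days — i.e. when December 1 is one of Friday/Thursday/Wednesday.
December 1 by year: 1982:Wed✓ 1983:Thu✓ 1984:Sat 1985:Sun 1986:Mon 1987:Tue 1988:Thu✓ 1989:Fri✓ 1990:Sat 1991:Sun 1992:Tue 1993:Wed✓ 1994:Thu✓ 1995:Fri✓ 1996:Sun 1997:Mon 1998:Tue 1999:Wed✓ 2000:Fri✓ 2001:Sat 2002:Sun
Years with five Fridays: 1982, 1983, 1988, 1989, 1993, 1994, 1995, 1999, 2000 → 9.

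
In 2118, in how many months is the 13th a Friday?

Check the 13th of each month of 2118: Jan 13: Thu, Feb 13: Sun, Mar 13: Sun, Apr 13: Wed, May 13: Fri, Jun 13: Mon, Jul 13: Wed, Aug 13: Sat, Sep 13: Tue, Oct 13: Thu, Nov 13: Sun, Dec 13: Tue.
Friday occurs in May — 1 month.

1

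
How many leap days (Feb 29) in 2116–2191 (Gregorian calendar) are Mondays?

2

Leap years in 2116–2191: 19 of them.
Feb 29 weekday advances by 5 (mod 7) from one leap year to the next four years later (or differs when a century non-leap intervenes).
Leap-day weekdays: 2116:Sat 2120:Thu 2124:Tue 2128:Sun 2132:Fri 2136:Wed 2140:Mon✓ 2144:Sat 2148:Thu 2152:Tue 2156:Sun 2160:Fri 2164:Wed 2168:Mon✓ 2172:Sat 2176:Thu 2180:Tue 2184:Sun 2188:Fri
Monday: 2140, 2168 → 2.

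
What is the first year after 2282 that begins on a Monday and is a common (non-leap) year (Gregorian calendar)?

2283

Jan 1 advances by 2 weekdays after a leap year and by 1 after a common year.
2282: Jan 1 is Sunday.
2283: Monday
2283 begins on a Monday and is a common year.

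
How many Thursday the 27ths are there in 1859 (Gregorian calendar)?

2

Check the 27th of each month of 1859: Jan 27: Thu, Feb 27: Sun, Mar 27: Sun, Apr 27: Wed, May 27: Fri, Jun 27: Mon, Jul 27: Wed, Aug 27: Sat, Sep 27: Tue, Oct 27: Thu, Nov 27: Sun, Dec 27: Tue.
Thursday occurs in January, October — 2 months.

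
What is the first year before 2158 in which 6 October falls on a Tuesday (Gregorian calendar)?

From one year to the next, a fixed date's weekday advances by 1, or by 2 when a Feb 29 lies between the two dates.
2158: October 6 is Friday.
2157: Thursday (−1)
2156: Wednesday (−1)
2155: Monday (−2)
2154: Sunday (−1)
2153: Saturday (−1)
2152: Friday (−1)
2151: Wednesday (−2)
2150: Tuesday (−1)
6 October falls on a Tuesday in 2150.

2150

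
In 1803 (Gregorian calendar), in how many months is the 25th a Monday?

Check the 25th of each month of 1803: Jan 25: Tue, Feb 25: Fri, Mar 25: Fri, Apr 25: Mon, May 25: Wed, Jun 25: Sat, Jul 25: Mon, Aug 25: Thu, Sep 25: Sun, Oct 25: Tue, Nov 25: Fri, Dec 25: Sun.
Monday occurs in April, July — 2 months.

2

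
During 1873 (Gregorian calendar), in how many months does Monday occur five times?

A month of length L has five Mondays iff its first Monday is on day ≤ L−28 (so day 1–3 in a 31-day month, 1–2 in a 30-day month, day 1 in a leap February).
Checking each month of 1873: Jan starts Wed (31d); Feb starts Sat (28d); Mar starts Sat (31d) ✓; Apr starts Tue (30d); May starts Thu (31d); Jun starts Sun (30d) ✓; Jul starts Tue (31d); Aug starts Fri (31d); Sep starts Mon (30d) ✓; Oct starts Wed (31d); Nov starts Sat (30d); Dec starts Mon (31d) ✓.
Five-Monday months: March, June, September, December → 4.

4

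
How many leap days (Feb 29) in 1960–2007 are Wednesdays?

1

Leap years in 1960–2007: 12 of them.
Feb 29 weekday advances by 5 (mod 7) from one leap year to the next four years later (or differs when a century non-leap intervenes).
Leap-day weekdays: 1960:Mon 1964:Sat 1968:Thu 1972:Tue 1976:Sun 1980:Fri 1984:Wed✓ 1988:Mon 1992:Sat 1996:Thu 2000:Tue 2004:Sun
Wednesday: 1984 → 1.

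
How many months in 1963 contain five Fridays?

4

A month of length L has five Fridays iff its first Friday is on day ≤ L−28 (so day 1–3 in a 31-day month, 1–2 in a 30-day month, day 1 in a leap February).
Checking each month of 1963: Jan starts Tue (31d); Feb starts Fri (28d); Mar starts Fri (31d) ✓; Apr starts Mon (30d); May starts Wed (31d) ✓; Jun starts Sat (30d); Jul starts Mon (31d); Aug starts Thu (31d) ✓; Sep starts Sun (30d); Oct starts Tue (31d); Nov starts Fri (30d) ✓; Dec starts Sun (31d).
Five-Friday months: March, May, August, November → 4.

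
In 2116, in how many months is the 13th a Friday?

2

Check the 13th of each month of 2116: Jan 13: Mon, Feb 13: Thu, Mar 13: Fri, Apr 13: Mon, May 13: Wed, Jun 13: Sat, Jul 13: Mon, Aug 13: Thu, Sep 13: Sun, Oct 13: Tue, Nov 13: Fri, Dec 13: Sun.
Friday occurs in March, November — 2 months.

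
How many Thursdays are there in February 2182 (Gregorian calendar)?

February 2182 has 28 days and begins on Friday.
The first Thursday is February 7.
Thursdays fall on 7, 14, 21, 28 — that's 4.

4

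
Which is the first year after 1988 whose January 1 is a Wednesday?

1992

Jan 1 advances by 2 weekdays after a leap year and by 1 after a common year.
1988: Jan 1 is Friday (leap).
1989: Sunday
1990: Monday
1991: Tuesday
1992: Wednesday (leap)
1992 begins on a Wednesday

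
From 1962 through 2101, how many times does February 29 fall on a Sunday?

5

Leap years in 1962–2101: 34 of them.
Feb 29 weekday advances by 5 (mod 7) from one leap year to the next four years later (or differs when a century non-leap intervenes).
Leap-day weekdays: 1964:Sat 1968:Thu 1972:Tue 1976:Sun✓ 1980:Fri 1984:Wed 1988:Mon 1992:Sat 1996:Thu 2000:Tue 2004:Sun✓ 2008:Fri 2012:Wed …(8 more)… 2048:Sat 2052:Thu 2056:Tue 2060:Sun✓ 2064:Fri 2068:Wed 2072:Mon 2076:Sat 2080:Thu 2084:Tue 2088:Sun✓ 2092:Fri 2096:Wed
Sunday: 1976, 2004, 2032, 2060, 2088 → 5.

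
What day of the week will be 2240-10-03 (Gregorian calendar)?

Saturday

January 1, 2240 is a Wednesday.
October 3 is day 277 of the year, i.e. 276 days after Jan 1.
276 mod 7 = 3, so advance 3 weekdays from Wednesday: Saturday.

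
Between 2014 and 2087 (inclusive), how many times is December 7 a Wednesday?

10

Track December 7's weekday year by year (advancing +1, or +2 across a Feb 29):
  2014: Sun  2015: Mon (+1)  2016: Wed (+2) ✓  2017: Thu (+1)  2018: Fri (+1)
  2019: Sat (+1)  2020: Mon (+2)  2021: Tue (+1)  2022: Wed (+1) ✓  2023: Thu (+1)
  2024: Sat (+2)  2025: Sun (+1)  2026: Mon (+1)  2027: Tue (+1)  … (46 more years) …
  2074: Fri (+1)  2075: Sat (+1)  2076: Mon (+2)  2077: Tue (+1)  2078: Wed (+1) ✓
  2079: Thu (+1)  2080: Sat (+2)  2081: Sun (+1)  2082: Mon (+1)  2083: Tue (+1)
  2084: Thu (+2)  2085: Fri (+1)  2086: Sat (+1)  2087: Sun (+1)
Wednesday years: 2016, 2022, 2033, 2039, 2044, 2050, 2061, 2067, 2072, 2078 — 10 in total.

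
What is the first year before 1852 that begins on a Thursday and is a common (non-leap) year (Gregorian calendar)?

1846

Jan 1 advances by 2 weekdays after a leap year and by 1 after a common year.
1852: Jan 1 is Thursday (leap).
1851: Wednesday
1850: Tuesday
1849: Monday
1848: Saturday (leap)
1847: Friday
1846: Thursday
1846 begins on a Thursday and is a common year.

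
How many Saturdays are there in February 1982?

February 1982 has 28 days and begins on Monday.
The first Saturday is February 6.
Saturdays fall on 6, 13, 20, 27 — that's 4.

4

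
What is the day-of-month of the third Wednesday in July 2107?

July 1, 2107 is a Friday, so the first Wednesday is the 6th.
The third Wednesday is 6 + 14 = 20.

20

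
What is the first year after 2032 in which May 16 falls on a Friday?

From one year to the next, a fixed date's weekday advances by 1, or by 2 when a Feb 29 lies between the two dates.
2032: May 16 is Sunday.
2033: Monday (+1)
2034: Tuesday (+1)
2035: Wednesday (+1)
2036: Friday (+2)
May 16 falls on a Friday in 2036.

2036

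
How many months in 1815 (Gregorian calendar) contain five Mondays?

A month of length L has five Mondays iff its first Monday is on day ≤ L−28 (so day 1–3 in a 31-day month, 1–2 in a 30-day month, day 1 in a leap February).
Checking each month of 1815: Jan starts Sun (31d) ✓; Feb starts Wed (28d); Mar starts Wed (31d); Apr starts Sat (30d); May starts Mon (31d) ✓; Jun starts Thu (30d); Jul starts Sat (31d) ✓; Aug starts Tue (31d); Sep starts Fri (30d); Oct starts Sun (31d) ✓; Nov starts Wed (30d); Dec starts Fri (31d).
Five-Monday months: January, May, July, October → 4.

4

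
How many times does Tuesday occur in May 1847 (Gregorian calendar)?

May 1847 has 31 days and begins on Saturday.
The first Tuesday is May 4.
Tuesdays fall on 4, 11, 18, 25 — that's 4.

4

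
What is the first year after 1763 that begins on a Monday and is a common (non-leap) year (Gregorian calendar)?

Jan 1 advances by 2 weekdays after a leap year and by 1 after a common year.
1763: Jan 1 is Saturday.
1764: Sunday (leap)
1765: Tuesday
1766: Wednesday
1767: Thursday
1768: Friday (leap)
1769: Sunday
1770: Monday
1770 begins on a Monday and is a common year.

1770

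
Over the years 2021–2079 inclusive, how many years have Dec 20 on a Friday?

Track Dec 20's weekday year by year (advancing +1, or +2 across a Feb 29):
  2021: Mon  2022: Tue (+1)  2023: Wed (+1)  2024: Fri (+2) ✓  2025: Sat (+1)
  2026: Sun (+1)  2027: Mon (+1)  2028: Wed (+2)  2029: Thu (+1)  2030: Fri (+1) ✓
  2031: Sat (+1)  2032: Mon (+2)  2033: Tue (+1)  2034: Wed (+1)  … (31 more years) …
  2066: Mon (+1)  2067: Tue (+1)  2068: Thu (+2)  2069: Fri (+1) ✓  2070: Sat (+1)
  2071: Sun (+1)  2072: Tue (+2)  2073: Wed (+1)  2074: Thu (+1)  2075: Fri (+1) ✓
  2076: Sun (+2)  2077: Mon (+1)  2078: Tue (+1)  2079: Wed (+1)
Friday years: 2024, 2030, 2041, 2047, 2052, 2058, 2069, 2075 — 8 in total.

8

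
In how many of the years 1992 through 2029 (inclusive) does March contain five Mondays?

March has 31 days; it has five Mondays when Monday falls among the first (month-length − 28) days — i.e. when March 1 is one of Monday/Sunday/Saturday.
March 1 by year: 1992:Sun✓ 1993:Mon✓ 1994:Tue 1995:Wed 1996:Fri 1997:Sat✓ 1998:Sun✓ 1999:Mon✓ 2000:Wed 2001:Thu 2002:Fri 2003:Sat✓ 2004:Mon✓ 2005:Tue 2006:Wed …(8 more)… 2015:Sun✓ 2016:Tue 2017:Wed 2018:Thu 2019:Fri 2020:Sun✓ 2021:Mon✓ 2022:Tue 2023:Wed 2024:Fri 2025:Sat✓ 2026:Sun✓ 2027:Mon✓ 2028:Wed 2029:Thu
Years with five Mondays: 1992, 1993, 1997, 1998, 1999, 2003, 2004, 2008, 2009, 2010, 2014, 2015, 2020, 2021, 2025, 2026, 2027 → 17.

17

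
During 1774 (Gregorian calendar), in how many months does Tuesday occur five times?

4

A month of length L has five Tuesdays iff its first Tuesday is on day ≤ L−28 (so day 1–3 in a 31-day month, 1–2 in a 30-day month, day 1 in a leap February).
Checking each month of 1774: Jan starts Sat (31d); Feb starts Tue (28d); Mar starts Tue (31d) ✓; Apr starts Fri (30d); May starts Sun (31d) ✓; Jun starts Wed (30d); Jul starts Fri (31d); Aug starts Mon (31d) ✓; Sep starts Thu (30d); Oct starts Sat (31d); Nov starts Tue (30d) ✓; Dec starts Thu (31d).
Five-Tuesday months: March, May, August, November → 4.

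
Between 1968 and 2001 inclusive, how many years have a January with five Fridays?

15

January has 31 days; it has five Fridays when Friday falls among the first (month-length − 28) days — i.e. when January 1 is one of Friday/Thursday/Wednesday.
January 1 by year: 1968:Mon 1969:Wed✓ 1970:Thu✓ 1971:Fri✓ 1972:Sat 1973:Mon 1974:Tue 1975:Wed✓ 1976:Thu✓ 1977:Sat 1978:Sun 1979:Mon 1980:Tue 1981:Thu✓ 1982:Fri✓ …(4 more)… 1987:Thu✓ 1988:Fri✓ 1989:Sun 1990:Mon 1991:Tue 1992:Wed✓ 1993:Fri✓ 1994:Sat 1995:Sun 1996:Mon 1997:Wed✓ 1998:Thu✓ 1999:Fri✓ 2000:Sat 2001:Mon
Years with five Fridays: 1969, 1970, 1971, 1975, 1976, 1981, 1982, 1986, 1987, 1988, 1992, 1993, 1997, 1998, 1999 → 15.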